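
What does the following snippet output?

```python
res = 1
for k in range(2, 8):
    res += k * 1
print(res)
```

28

k=2: res = 1+2*1 = 3
k=3: res = 3+3*1 = 6
k=4: res = 6+4*1 = 10
k=5: res = 10+5*1 = 15
k=6: res = 15+6*1 = 21
k=7: res = 21+7*1 = 28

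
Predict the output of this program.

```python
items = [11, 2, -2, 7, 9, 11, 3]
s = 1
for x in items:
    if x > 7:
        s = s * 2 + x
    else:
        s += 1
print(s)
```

x=11: >7, s = 1*2+11 = 13
x=2: not >7, s = 13+1 = 14
x=-2: not >7, s = 14+1 = 15
x=7: not >7, s = 15+1 = 16
x=9: >7, s = 16*2+9 = 41
x=11: >7, s = 41*2+11 = 93
x=3: not >7, s = 93+1 = 94

94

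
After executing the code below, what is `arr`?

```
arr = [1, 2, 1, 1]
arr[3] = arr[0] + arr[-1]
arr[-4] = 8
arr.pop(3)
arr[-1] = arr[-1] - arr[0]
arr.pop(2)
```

[8, 2]

arr[3] = arr[0]+arr[-1] = 1+1 = 2 → [1, 2, 1, 2]
arr[-4] = 8 → [8, 2, 1, 2]
pop(3) removes 2 → [8, 2, 1]
arr[-1] = arr[-1]-arr[0] = 1-8 = -7 → [8, 2, -7]
pop(2) removes -7 → [8, 2]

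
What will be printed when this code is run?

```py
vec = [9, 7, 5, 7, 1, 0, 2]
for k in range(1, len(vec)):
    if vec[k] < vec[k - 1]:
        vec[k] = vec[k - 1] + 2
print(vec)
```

k=1: 7<9, vec[1] = 9+2 = 11 → [9, 11, 5, 7, 1, 0, 2]
k=2: 5<11, vec[2] = 11+2 = 13 → [9, 11, 13, 7, 1, 0, 2]
k=3: 7<13, vec[3] = 13+2 = 15 → [9, 11, 13, 15, 1, 0, 2]
k=4: 1<15, vec[4] = 15+2 = 17 → [9, 11, 13, 15, 17, 0, 2]
k=5: 0<17, vec[5] = 17+2 = 19 → [9, 11, 13, 15, 17, 19, 2]
k=6: 2<19, vec[6] = 19+2 = 21 → [9, 11, 13, 15, 17, 19, 21]

[9, 11, 13, 15, 17, 19, 21]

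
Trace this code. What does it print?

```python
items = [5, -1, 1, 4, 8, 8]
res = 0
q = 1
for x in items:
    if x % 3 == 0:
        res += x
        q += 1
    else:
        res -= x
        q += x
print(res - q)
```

x=5: not %3==0, res = 0-5 = -5; q=6
x=-1: not %3==0, res = (-5)-(-1) = -4; q=5
x=1: not %3==0, res = (-4)-1 = -5; q=6
x=4: not %3==0, res = (-5)-4 = -9; q=10
x=8: not %3==0, res = (-9)-8 = -17; q=18
x=8: not %3==0, res = (-17)-8 = -25; q=26
res-q = (-25)-26 = -51

-51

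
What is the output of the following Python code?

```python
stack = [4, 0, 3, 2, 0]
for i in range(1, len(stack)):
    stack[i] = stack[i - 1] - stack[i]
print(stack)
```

[4, 4, 1, -1, -1]

i=1: stack[1] = 4-0 = 4 → [4, 4, 3, 2, 0]
i=2: stack[2] = 4-3 = 1 → [4, 4, 1, 2, 0]
i=3: stack[3] = 1-2 = -1 → [4, 4, 1, -1, 0]
i=4: stack[4] = (-1)-0 = -1 → [4, 4, 1, -1, -1]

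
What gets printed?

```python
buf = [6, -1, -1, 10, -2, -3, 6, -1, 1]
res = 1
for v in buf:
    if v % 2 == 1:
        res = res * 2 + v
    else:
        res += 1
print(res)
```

47

v=6: not odd, res = 1+1 = 2
v=-1: odd, res = 2*2+(-1) = 3
v=-1: odd, res = 3*2+(-1) = 5
v=10: not odd, res = 5+1 = 6
v=-2: not odd, res = 6+1 = 7
v=-3: odd, res = 7*2+(-3) = 11
v=6: not odd, res = 11+1 = 12
v=-1: odd, res = 12*2+(-1) = 23
v=1: odd, res = 23*2+1 = 47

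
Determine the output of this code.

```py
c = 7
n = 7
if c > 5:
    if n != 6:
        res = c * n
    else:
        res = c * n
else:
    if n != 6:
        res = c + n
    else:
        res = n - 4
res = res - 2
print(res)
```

47

c=7, n=7
c > 5 is True; n != 6 is True
→ res = c * n = 49
res = 49-2 = 47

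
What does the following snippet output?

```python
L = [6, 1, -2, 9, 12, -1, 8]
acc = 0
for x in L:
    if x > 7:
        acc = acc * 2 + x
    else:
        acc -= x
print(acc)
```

x=6: not >7, acc = 0-6 = -6
x=1: not >7, acc = (-6)-1 = -7
x=-2: not >7, acc = (-7)-(-2) = -5
x=9: >7, acc = (-5)*2+9 = -1
x=12: >7, acc = (-1)*2+12 = 10
x=-1: not >7, acc = 10-(-1) = 11
x=8: >7, acc = 11*2+8 = 30

30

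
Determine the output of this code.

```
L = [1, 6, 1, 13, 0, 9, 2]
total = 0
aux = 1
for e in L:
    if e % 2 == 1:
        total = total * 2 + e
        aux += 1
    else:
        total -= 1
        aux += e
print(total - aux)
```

e=1: odd, total = 0*2+1 = 1; aux=2
e=6: not odd, total = 1-1 = 0; aux=8
e=1: odd, total = 0*2+1 = 1; aux=9
e=13: odd, total = 1*2+13 = 15; aux=10
e=0: not odd, total = 15-1 = 14; aux=10
e=9: odd, total = 14*2+9 = 37; aux=11
e=2: not odd, total = 37-1 = 36; aux=13
total-aux = 36-13 = 23

23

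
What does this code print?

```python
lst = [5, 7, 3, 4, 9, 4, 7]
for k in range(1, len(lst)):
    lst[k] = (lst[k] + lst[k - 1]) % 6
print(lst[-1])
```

3

k=1: lst[1] = (7+5)%6 = 0 → [5, 0, 3, 4, 9, 4, 7]
k=2: lst[2] = (3+0)%6 = 3 → [5, 0, 3, 4, 9, 4, 7]
k=3: lst[3] = (4+3)%6 = 1 → [5, 0, 3, 1, 9, 4, 7]
k=4: lst[4] = (9+1)%6 = 4 → [5, 0, 3, 1, 4, 4, 7]
k=5: lst[5] = (4+4)%6 = 2 → [5, 0, 3, 1, 4, 2, 7]
k=6: lst[6] = (7+2)%6 = 3 → [5, 0, 3, 1, 4, 2, 3]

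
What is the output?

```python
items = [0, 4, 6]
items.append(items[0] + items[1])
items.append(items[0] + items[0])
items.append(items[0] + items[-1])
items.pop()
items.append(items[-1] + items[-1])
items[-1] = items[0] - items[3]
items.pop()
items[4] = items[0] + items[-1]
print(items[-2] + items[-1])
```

4

append items[0]+items[1] = 0+4 = 4 → [0, 4, 6, 4]
append items[0]+items[0] = 0+0 = 0 → [0, 4, 6, 4, 0]
append items[0]+items[-1] = 0+0 = 0 → [0, 4, 6, 4, 0, 0]
pop() removes 0 → [0, 4, 6, 4, 0]
append items[-1]+items[-1] = 0+0 = 0 → [0, 4, 6, 4, 0, 0]
items[-1] = items[0]-items[3] = 0-4 = -4 → [0, 4, 6, 4, 0, -4]
pop() removes -4 → [0, 4, 6, 4, 0]
items[4] = items[0]+items[-1] = 0+0 = 0 → [0, 4, 6, 4, 0]
items[-2]+items[-1] = 4+0 = 4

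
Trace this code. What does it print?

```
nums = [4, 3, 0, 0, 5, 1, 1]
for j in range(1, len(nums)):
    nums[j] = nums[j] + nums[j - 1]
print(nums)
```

[4, 7, 7, 7, 12, 13, 14]

j=1: nums[1] = 3+4 = 7 → [4, 7, 0, 0, 5, 1, 1]
j=2: nums[2] = 0+7 = 7 → [4, 7, 7, 0, 5, 1, 1]
j=3: nums[3] = 0+7 = 7 → [4, 7, 7, 7, 5, 1, 1]
j=4: nums[4] = 5+7 = 12 → [4, 7, 7, 7, 12, 1, 1]
j=5: nums[5] = 1+12 = 13 → [4, 7, 7, 7, 12, 13, 1]
j=6: nums[6] = 1+13 = 14 → [4, 7, 7, 7, 12, 13, 14]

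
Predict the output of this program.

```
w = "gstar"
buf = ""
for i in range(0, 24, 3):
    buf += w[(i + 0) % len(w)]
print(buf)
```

i=0: add w[0]='g' → 'g'
i=3: add w[3]='a' → 'ga'
i=6: add w[1]='s' → 'gas'
i=9: add w[4]='r' → 'gasr'
i=12: add w[2]='t' → 'gasrt'
i=15: add w[0]='g' → 'gasrtg'
i=18: add w[3]='a' → 'gasrtga'
i=21: add w[1]='s' → 'gasrtgas'

gasrtgas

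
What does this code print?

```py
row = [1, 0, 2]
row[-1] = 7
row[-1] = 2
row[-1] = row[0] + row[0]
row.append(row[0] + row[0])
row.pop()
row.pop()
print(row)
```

row[-1] = 7 → [1, 0, 7]
row[-1] = 2 → [1, 0, 2]
row[-1] = row[0]+row[0] = 1+1 = 2 → [1, 0, 2]
append row[0]+row[0] = 1+1 = 2 → [1, 0, 2, 2]
pop() removes 2 → [1, 0, 2]
pop() removes 2 → [1, 0]

[1, 0]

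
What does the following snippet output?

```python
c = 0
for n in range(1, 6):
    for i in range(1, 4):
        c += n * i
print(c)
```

n=1,i=1: c = 0+1 = 1
n=1,i=2: c = 1+2 = 3
n=1,i=3: c = 3+3 = 6
n=2,i=1: c = 6+2 = 8
n=2,i=2: c = 8+4 = 12
n=2,i=3: c = 12+6 = 18
n=3,i=1: c = 18+3 = 21
n=3,i=2: c = 21+6 = 27
n=3,i=3: c = 27+9 = 36
n=4,i=1: c = 36+4 = 40
n=4,i=2: c = 40+8 = 48
n=4,i=3: c = 48+12 = 60
n=5,i=1: c = 60+5 = 65
n=5,i=2: c = 65+10 = 75
n=5,i=3: c = 75+15 = 90

90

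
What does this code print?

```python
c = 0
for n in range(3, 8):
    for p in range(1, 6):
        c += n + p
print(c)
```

n=3,p=1: c = 0+4 = 4
n=3,p=2: c = 4+5 = 9
n=3,p=3: c = 9+6 = 15
n=3,p=4: c = 15+7 = 22
n=3,p=5: c = 22+8 = 30
n=4,p=1: c = 30+5 = 35
n=4,p=2: c = 35+6 = 41
n=4,p=3: c = 41+7 = 48
n=4,p=4: c = 48+8 = 56
n=4,p=5: c = 56+9 = 65
n=5,p=1: c = 65+6 = 71
n=5,p=2: c = 71+7 = 78
n=5,p=3: c = 78+8 = 86
n=5,p=4: c = 86+9 = 95
n=5,p=5: c = 95+10 = 105
n=6,p=1: c = 105+7 = 112
n=6,p=2: c = 112+8 = 120
n=6,p=3: c = 120+9 = 129
n=6,p=4: c = 129+10 = 139
n=6,p=5: c = 139+11 = 150
n=7,p=1: c = 150+8 = 158
n=7,p=2: c = 158+9 = 167
n=7,p=3: c = 167+10 = 177
n=7,p=4: c = 177+11 = 188
n=7,p=5: c = 188+12 = 200

200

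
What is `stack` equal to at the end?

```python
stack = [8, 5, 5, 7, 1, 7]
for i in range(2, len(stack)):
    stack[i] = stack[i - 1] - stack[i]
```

[8, 5, 0, -7, -8, -15]

i=2: stack[2] = 5-5 = 0 → [8, 5, 0, 7, 1, 7]
i=3: stack[3] = 0-7 = -7 → [8, 5, 0, -7, 1, 7]
i=4: stack[4] = (-7)-1 = -8 → [8, 5, 0, -7, -8, 7]
i=5: stack[5] = (-8)-7 = -15 → [8, 5, 0, -7, -8, -15]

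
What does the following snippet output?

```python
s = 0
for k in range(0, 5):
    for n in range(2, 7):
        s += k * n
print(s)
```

200

k=0,n=2: s = 0+0 = 0
k=0,n=3: s = 0+0 = 0
k=0,n=4: s = 0+0 = 0
k=0,n=5: s = 0+0 = 0
k=0,n=6: s = 0+0 = 0
k=1,n=2: s = 0+2 = 2
k=1,n=3: s = 2+3 = 5
k=1,n=4: s = 5+4 = 9
k=1,n=5: s = 9+5 = 14
k=1,n=6: s = 14+6 = 20
k=2,n=2: s = 20+4 = 24
k=2,n=3: s = 24+6 = 30
k=2,n=4: s = 30+8 = 38
k=2,n=5: s = 38+10 = 48
k=2,n=6: s = 48+12 = 60
k=3,n=2: s = 60+6 = 66
k=3,n=3: s = 66+9 = 75
k=3,n=4: s = 75+12 = 87
k=3,n=5: s = 87+15 = 102
k=3,n=6: s = 102+18 = 120
k=4,n=2: s = 120+8 = 128
k=4,n=3: s = 128+12 = 140
k=4,n=4: s = 140+16 = 156
k=4,n=5: s = 156+20 = 176
k=4,n=6: s = 176+24 = 200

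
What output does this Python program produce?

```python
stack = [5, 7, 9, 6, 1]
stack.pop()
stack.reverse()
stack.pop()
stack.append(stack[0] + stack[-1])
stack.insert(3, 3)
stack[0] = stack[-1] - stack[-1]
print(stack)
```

pop() removes 1 → [5, 7, 9, 6]
reverse → [6, 9, 7, 5]
pop() removes 5 → [6, 9, 7]
append stack[0]+stack[-1] = 6+7 = 13 → [6, 9, 7, 13]
insert 3 at 3 → [6, 9, 7, 3, 13]
stack[0] = stack[-1]-stack[-1] = 13-13 = 0 → [0, 9, 7, 3, 13]

[0, 9, 7, 3, 13]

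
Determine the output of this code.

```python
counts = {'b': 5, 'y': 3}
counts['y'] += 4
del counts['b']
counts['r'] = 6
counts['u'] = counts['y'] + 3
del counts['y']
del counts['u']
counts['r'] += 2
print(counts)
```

counts['y'] = 3+4 = 7 → {'b': 5, 'y': 7}
del 'b' → {'y': 7}
counts['r'] = 6 → {'y': 7, 'r': 6}
counts['u'] = counts['y']+3 = 10 → {'y': 7, 'r': 6, 'u': 10}
del 'y' → {'r': 6, 'u': 10}
del 'u' → {'r': 6}
counts['r'] = 6+2 = 8 → {'r': 8}

{'r': 8}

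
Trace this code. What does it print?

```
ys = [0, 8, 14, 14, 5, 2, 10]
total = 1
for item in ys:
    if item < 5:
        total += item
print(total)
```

3

item=0: <5, total = 1+0 = 1
item=8: not <5
item=14: not <5
item=14: not <5
item=5: not <5
item=2: <5, total = 1+2 = 3
item=10: not <5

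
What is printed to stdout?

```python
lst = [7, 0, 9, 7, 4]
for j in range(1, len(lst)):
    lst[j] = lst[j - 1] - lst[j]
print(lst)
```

[7, 7, -2, -9, -13]

j=1: lst[1] = 7-0 = 7 → [7, 7, 9, 7, 4]
j=2: lst[2] = 7-9 = -2 → [7, 7, -2, 7, 4]
j=3: lst[3] = (-2)-7 = -9 → [7, 7, -2, -9, 4]
j=4: lst[4] = (-9)-4 = -13 → [7, 7, -2, -9, -13]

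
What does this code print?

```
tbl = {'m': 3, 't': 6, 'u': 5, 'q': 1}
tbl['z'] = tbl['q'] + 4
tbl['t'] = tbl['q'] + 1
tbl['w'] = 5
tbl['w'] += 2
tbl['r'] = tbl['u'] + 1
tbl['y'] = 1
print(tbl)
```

{'m': 3, 't': 2, 'u': 5, 'q': 1, 'z': 5, 'w': 7, 'r': 6, 'y': 1}

tbl['z'] = tbl['q']+4 = 5 → {'m': 3, 't': 6, 'u': 5, 'q': 1, 'z': 5}
tbl['t'] = tbl['q']+1 = 2 → {'m': 3, 't': 2, 'u': 5, 'q': 1, 'z': 5}
tbl['w'] = 5 → {'m': 3, 't': 2, 'u': 5, 'q': 1, 'z': 5, 'w': 5}
tbl['w'] = 5+2 = 7 → {'m': 3, 't': 2, 'u': 5, 'q': 1, 'z': 5, 'w': 7}
tbl['r'] = tbl['u']+1 = 6 → {'m': 3, 't': 2, 'u': 5, 'q': 1, 'z': 5, 'w': 7, 'r': 6}
tbl['y'] = 1 → {'m': 3, 't': 2, 'u': 5, 'q': 1, 'z': 5, 'w': 7, 'r': 6, 'y': 1}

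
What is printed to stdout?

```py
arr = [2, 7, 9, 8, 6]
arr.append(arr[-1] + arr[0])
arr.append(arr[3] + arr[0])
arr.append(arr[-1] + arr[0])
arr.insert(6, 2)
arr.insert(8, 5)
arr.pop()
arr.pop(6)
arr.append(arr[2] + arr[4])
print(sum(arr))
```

append arr[-1]+arr[0] = 6+2 = 8 → [2, 7, 9, 8, 6, 8]
append arr[3]+arr[0] = 8+2 = 10 → [2, 7, 9, 8, 6, 8, 10]
append arr[-1]+arr[0] = 10+2 = 12 → [2, 7, 9, 8, 6, 8, 10, 12]
insert 2 at 6 → [2, 7, 9, 8, 6, 8, 2, 10, 12]
insert 5 at 8 → [2, 7, 9, 8, 6, 8, 2, 10, 5, 12]
pop() removes 12 → [2, 7, 9, 8, 6, 8, 2, 10, 5]
pop(6) removes 2 → [2, 7, 9, 8, 6, 8, 10, 5]
append arr[2]+arr[4] = 9+6 = 15 → [2, 7, 9, 8, 6, 8, 10, 5, 15]
sum = 70

70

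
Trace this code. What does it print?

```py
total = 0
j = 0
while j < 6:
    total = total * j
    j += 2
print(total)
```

j=0: total = 0*0 = 0
j=2: total = 0*2 = 0
j=4: total = 0*4 = 0

0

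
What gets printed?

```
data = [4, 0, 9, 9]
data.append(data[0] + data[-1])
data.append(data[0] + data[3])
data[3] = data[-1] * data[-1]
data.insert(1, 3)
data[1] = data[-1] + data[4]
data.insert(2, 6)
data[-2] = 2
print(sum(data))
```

append data[0]+data[-1] = 4+9 = 13 → [4, 0, 9, 9, 13]
append data[0]+data[3] = 4+9 = 13 → [4, 0, 9, 9, 13, 13]
data[3] = data[-1]*data[-1] = 13*13 = 169 → [4, 0, 9, 169, 13, 13]
insert 3 at 1 → [4, 3, 0, 9, 169, 13, 13]
data[1] = data[-1]+data[4] = 13+169 = 182 → [4, 182, 0, 9, 169, 13, 13]
insert 6 at 2 → [4, 182, 6, 0, 9, 169, 13, 13]
data[-2] = 2 → [4, 182, 6, 0, 9, 169, 2, 13]
sum = 385

385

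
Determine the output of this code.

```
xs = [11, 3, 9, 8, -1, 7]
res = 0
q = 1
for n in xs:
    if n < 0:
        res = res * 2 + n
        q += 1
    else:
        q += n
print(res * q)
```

-40

n=11: not <0; q=12
n=3: not <0; q=15
n=9: not <0; q=24
n=8: not <0; q=32
n=-1: <0, res = 0*2+(-1) = -1; q=33
n=7: not <0; q=40
res*q = (-1)*40 = -40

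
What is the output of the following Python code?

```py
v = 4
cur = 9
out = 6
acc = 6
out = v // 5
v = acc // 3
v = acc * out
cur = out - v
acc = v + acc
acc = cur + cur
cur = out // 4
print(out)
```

out = 4//5 = 0
v = 6//3 = 2
v = 6*0 = 0
cur = 0-0 = 0
acc = 0+6 = 6
acc = 0+0 = 0
cur = 0//4 = 0

0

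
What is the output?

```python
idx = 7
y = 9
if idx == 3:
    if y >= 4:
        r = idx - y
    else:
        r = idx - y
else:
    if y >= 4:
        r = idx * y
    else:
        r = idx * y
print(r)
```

idx=7, y=9
idx == 3 is False; y >= 4 is True
→ r = idx * y = 63

63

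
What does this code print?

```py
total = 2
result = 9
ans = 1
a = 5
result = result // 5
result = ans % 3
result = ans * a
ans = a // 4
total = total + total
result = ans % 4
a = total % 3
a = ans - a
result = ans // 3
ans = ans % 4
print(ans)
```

result = 9//5 = 1
result = 1%3 = 1
result = 1*5 = 5
ans = 5//4 = 1
total = 2+2 = 4
result = 1%4 = 1
a = 4%3 = 1
a = 1-1 = 0
result = 1//3 = 0
ans = 1%4 = 1

1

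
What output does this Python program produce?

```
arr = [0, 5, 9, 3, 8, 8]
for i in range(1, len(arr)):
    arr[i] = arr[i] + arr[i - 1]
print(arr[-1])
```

33

i=1: arr[1] = 5+0 = 5 → [0, 5, 9, 3, 8, 8]
i=2: arr[2] = 9+5 = 14 → [0, 5, 14, 3, 8, 8]
i=3: arr[3] = 3+14 = 17 → [0, 5, 14, 17, 8, 8]
i=4: arr[4] = 8+17 = 25 → [0, 5, 14, 17, 25, 8]
i=5: arr[5] = 8+25 = 33 → [0, 5, 14, 17, 25, 33]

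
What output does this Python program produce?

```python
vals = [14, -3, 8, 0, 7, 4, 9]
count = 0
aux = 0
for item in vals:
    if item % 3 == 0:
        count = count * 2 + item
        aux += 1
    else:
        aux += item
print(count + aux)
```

item=14: not %3==0; aux=14
item=-3: %3==0, count = 0*2+(-3) = -3; aux=15
item=8: not %3==0; aux=23
item=0: %3==0, count = (-3)*2+0 = -6; aux=24
item=7: not %3==0; aux=31
item=4: not %3==0; aux=35
item=9: %3==0, count = (-6)*2+9 = -3; aux=36
count+aux = (-3)+36 = 33

33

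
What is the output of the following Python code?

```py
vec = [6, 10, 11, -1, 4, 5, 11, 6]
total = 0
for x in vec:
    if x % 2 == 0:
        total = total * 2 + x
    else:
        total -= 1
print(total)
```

x=6: even, total = 0*2+6 = 6
x=10: even, total = 6*2+10 = 22
x=11: not even, total = 22-1 = 21
x=-1: not even, total = 21-1 = 20
x=4: even, total = 20*2+4 = 44
x=5: not even, total = 44-1 = 43
x=11: not even, total = 43-1 = 42
x=6: even, total = 42*2+6 = 90

90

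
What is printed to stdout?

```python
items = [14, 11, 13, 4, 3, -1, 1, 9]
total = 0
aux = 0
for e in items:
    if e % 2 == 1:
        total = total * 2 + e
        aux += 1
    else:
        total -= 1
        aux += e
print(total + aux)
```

535

e=14: not odd, total = 0-1 = -1; aux=14
e=11: odd, total = (-1)*2+11 = 9; aux=15
e=13: odd, total = 9*2+13 = 31; aux=16
e=4: not odd, total = 31-1 = 30; aux=20
e=3: odd, total = 30*2+3 = 63; aux=21
e=-1: odd, total = 63*2+(-1) = 125; aux=22
e=1: odd, total = 125*2+1 = 251; aux=23
e=9: odd, total = 251*2+9 = 511; aux=24
total+aux = 511+24 = 535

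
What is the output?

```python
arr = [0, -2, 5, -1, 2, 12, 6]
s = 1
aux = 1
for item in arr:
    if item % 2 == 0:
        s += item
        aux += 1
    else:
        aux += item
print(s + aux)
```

29

item=0: even, s = 1+0 = 1; aux=2
item=-2: even, s = 1+(-2) = -1; aux=3
item=5: not even; aux=8
item=-1: not even; aux=7
item=2: even, s = (-1)+2 = 1; aux=8
item=12: even, s = 1+12 = 13; aux=9
item=6: even, s = 13+6 = 19; aux=10
s+aux = 19+10 = 29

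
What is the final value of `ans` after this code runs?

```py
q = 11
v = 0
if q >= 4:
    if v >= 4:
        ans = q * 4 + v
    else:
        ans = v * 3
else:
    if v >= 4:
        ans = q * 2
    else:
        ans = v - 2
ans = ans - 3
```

q=11, v=0
q >= 4 is True; v >= 4 is False
→ ans = v * 3 = 0
ans = 0-3 = -3

-3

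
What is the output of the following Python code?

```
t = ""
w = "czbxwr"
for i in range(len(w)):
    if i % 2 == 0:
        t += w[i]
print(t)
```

i=0: add 'c' → 'c'
i=1: skip
i=2: add 'b' → 'cb'
i=3: skip
i=4: add 'w' → 'cbw'
i=5: skip

cbw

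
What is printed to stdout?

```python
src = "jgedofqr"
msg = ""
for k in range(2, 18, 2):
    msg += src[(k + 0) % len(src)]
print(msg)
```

k=2: add src[2]='e' → 'e'
k=4: add src[4]='o' → 'eo'
k=6: add src[6]='q' → 'eoq'
k=8: add src[0]='j' → 'eoqj'
k=10: add src[2]='e' → 'eoqje'
k=12: add src[4]='o' → 'eoqjeo'
k=14: add src[6]='q' → 'eoqjeoq'
k=16: add src[0]='j' → 'eoqjeoqj'

eoqjeoqj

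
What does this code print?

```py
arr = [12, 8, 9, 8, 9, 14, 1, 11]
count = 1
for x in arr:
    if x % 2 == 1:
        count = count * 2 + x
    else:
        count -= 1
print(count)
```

x=12: not odd, count = 1-1 = 0
x=8: not odd, count = 0-1 = -1
x=9: odd, count = (-1)*2+9 = 7
x=8: not odd, count = 7-1 = 6
x=9: odd, count = 6*2+9 = 21
x=14: not odd, count = 21-1 = 20
x=1: odd, count = 20*2+1 = 41
x=11: odd, count = 41*2+11 = 93

93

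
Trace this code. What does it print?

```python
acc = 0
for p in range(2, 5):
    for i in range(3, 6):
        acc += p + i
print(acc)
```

63

p=2,i=3: acc = 0+5 = 5
p=2,i=4: acc = 5+6 = 11
p=2,i=5: acc = 11+7 = 18
p=3,i=3: acc = 18+6 = 24
p=3,i=4: acc = 24+7 = 31
p=3,i=5: acc = 31+8 = 39
p=4,i=3: acc = 39+7 = 46
p=4,i=4: acc = 46+8 = 54
p=4,i=5: acc = 54+9 = 63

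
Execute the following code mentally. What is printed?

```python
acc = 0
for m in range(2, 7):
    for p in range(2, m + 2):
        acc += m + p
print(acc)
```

165

m=2,p=2: acc = 0+4 = 4
m=2,p=3: acc = 4+5 = 9
m=3,p=2: acc = 9+5 = 14
m=3,p=3: acc = 14+6 = 20
m=3,p=4: acc = 20+7 = 27
m=4,p=2: acc = 27+6 = 33
m=4,p=3: acc = 33+7 = 40
m=4,p=4: acc = 40+8 = 48
m=4,p=5: acc = 48+9 = 57
m=5,p=2: acc = 57+7 = 64
m=5,p=3: acc = 64+8 = 72
m=5,p=4: acc = 72+9 = 81
m=5,p=5: acc = 81+10 = 91
m=5,p=6: acc = 91+11 = 102
m=6,p=2: acc = 102+8 = 110
m=6,p=3: acc = 110+9 = 119
m=6,p=4: acc = 119+10 = 129
m=6,p=5: acc = 129+11 = 140
m=6,p=6: acc = 140+12 = 152
m=6,p=7: acc = 152+13 = 165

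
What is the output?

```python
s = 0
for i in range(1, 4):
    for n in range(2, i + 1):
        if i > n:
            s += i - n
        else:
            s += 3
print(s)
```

i=2,n=2: not 2>2, s = 0+3 = 3
i=3,n=2: 3>2, s = 3+1 = 4
i=3,n=3: not 3>3, s = 4+3 = 7

7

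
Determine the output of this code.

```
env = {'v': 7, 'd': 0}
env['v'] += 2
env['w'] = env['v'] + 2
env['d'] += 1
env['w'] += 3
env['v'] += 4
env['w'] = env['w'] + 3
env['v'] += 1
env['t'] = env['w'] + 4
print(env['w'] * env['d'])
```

17

env['v'] = 7+2 = 9 → {'v': 9, 'd': 0}
env['w'] = env['v']+2 = 11 → {'v': 9, 'd': 0, 'w': 11}
env['d'] = 0+1 = 1 → {'v': 9, 'd': 1, 'w': 11}
env['w'] = 11+3 = 14 → {'v': 9, 'd': 1, 'w': 14}
env['v'] = 9+4 = 13 → {'v': 13, 'd': 1, 'w': 14}
env['w'] = env['w']+3 = 17 → {'v': 13, 'd': 1, 'w': 17}
env['v'] = 13+1 = 14 → {'v': 14, 'd': 1, 'w': 17}
env['t'] = env['w']+4 = 21 → {'v': 14, 'd': 1, 'w': 17, 't': 21}
env['w']*env['d'] = 17*1 = 17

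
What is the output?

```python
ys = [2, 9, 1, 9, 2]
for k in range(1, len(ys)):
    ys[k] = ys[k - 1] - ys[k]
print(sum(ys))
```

k=1: ys[1] = 2-9 = -7 → [2, -7, 1, 9, 2]
k=2: ys[2] = (-7)-1 = -8 → [2, -7, -8, 9, 2]
k=3: ys[3] = (-8)-9 = -17 → [2, -7, -8, -17, 2]
k=4: ys[4] = (-17)-2 = -19 → [2, -7, -8, -17, -19]
sum = -49

-49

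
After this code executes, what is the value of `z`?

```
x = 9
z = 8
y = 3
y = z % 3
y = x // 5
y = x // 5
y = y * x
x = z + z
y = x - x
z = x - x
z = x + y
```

16

y = 8%3 = 2
y = 9//5 = 1
y = 9//5 = 1
y = 1*9 = 9
x = 8+8 = 16
y = 16-16 = 0
z = 16-16 = 0
z = 16+0 = 16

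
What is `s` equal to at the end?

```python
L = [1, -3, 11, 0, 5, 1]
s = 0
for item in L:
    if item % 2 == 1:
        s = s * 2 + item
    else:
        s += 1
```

item=1: odd, s = 0*2+1 = 1
item=-3: odd, s = 1*2+(-3) = -1
item=11: odd, s = (-1)*2+11 = 9
item=0: not odd, s = 9+1 = 10
item=5: odd, s = 10*2+5 = 25
item=1: odd, s = 25*2+1 = 51

51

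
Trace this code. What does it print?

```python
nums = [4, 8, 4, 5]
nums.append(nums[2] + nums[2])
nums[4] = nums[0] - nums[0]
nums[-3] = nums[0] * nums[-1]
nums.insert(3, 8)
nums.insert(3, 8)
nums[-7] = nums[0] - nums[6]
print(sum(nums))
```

append nums[2]+nums[2] = 4+4 = 8 → [4, 8, 4, 5, 8]
nums[4] = nums[0]-nums[0] = 4-4 = 0 → [4, 8, 4, 5, 0]
nums[-3] = nums[0]*nums[-1] = 4*0 = 0 → [4, 8, 0, 5, 0]
insert 8 at 3 → [4, 8, 0, 8, 5, 0]
insert 8 at 3 → [4, 8, 0, 8, 8, 5, 0]
nums[-7] = nums[0]-nums[6] = 4-0 = 4 → [4, 8, 0, 8, 8, 5, 0]
sum = 33

33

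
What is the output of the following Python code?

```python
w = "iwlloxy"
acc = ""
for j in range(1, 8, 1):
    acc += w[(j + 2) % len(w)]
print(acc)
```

loxyiwl

j=1: add w[3]='l' → 'l'
j=2: add w[4]='o' → 'lo'
j=3: add w[5]='x' → 'lox'
j=4: add w[6]='y' → 'loxy'
j=5: add w[0]='i' → 'loxyi'
j=6: add w[1]='w' → 'loxyiw'
j=7: add w[2]='l' → 'loxyiwl'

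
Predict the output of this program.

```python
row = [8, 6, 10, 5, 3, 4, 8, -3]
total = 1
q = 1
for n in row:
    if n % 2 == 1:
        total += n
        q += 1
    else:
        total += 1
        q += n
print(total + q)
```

51

n=8: not odd, total = 1+1 = 2; q=9
n=6: not odd, total = 2+1 = 3; q=15
n=10: not odd, total = 3+1 = 4; q=25
n=5: odd, total = 4+5 = 9; q=26
n=3: odd, total = 9+3 = 12; q=27
n=4: not odd, total = 12+1 = 13; q=31
n=8: not odd, total = 13+1 = 14; q=39
n=-3: odd, total = 14+(-3) = 11; q=40
total+q = 11+40 = 51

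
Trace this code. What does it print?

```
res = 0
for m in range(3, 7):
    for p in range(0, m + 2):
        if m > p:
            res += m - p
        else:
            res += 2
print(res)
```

68

m=3,p=0: 3>0, res = 0+3 = 3
m=3,p=1: 3>1, res = 3+2 = 5
m=3,p=2: 3>2, res = 5+1 = 6
m=3,p=3: not 3>3, res = 6+2 = 8
m=3,p=4: not 3>4, res = 8+2 = 10
m=4,p=0: 4>0, res = 10+4 = 14
m=4,p=1: 4>1, res = 14+3 = 17
m=4,p=2: 4>2, res = 17+2 = 19
m=4,p=3: 4>3, res = 19+1 = 20
m=4,p=4: not 4>4, res = 20+2 = 22
m=4,p=5: not 4>5, res = 22+2 = 24
m=5,p=0: 5>0, res = 24+5 = 29
m=5,p=1: 5>1, res = 29+4 = 33
m=5,p=2: 5>2, res = 33+3 = 36
m=5,p=3: 5>3, res = 36+2 = 38
m=5,p=4: 5>4, res = 38+1 = 39
m=5,p=5: not 5>5, res = 39+2 = 41
m=5,p=6: not 5>6, res = 41+2 = 43
m=6,p=0: 6>0, res = 43+6 = 49
m=6,p=1: 6>1, res = 49+5 = 54
m=6,p=2: 6>2, res = 54+4 = 58
m=6,p=3: 6>3, res = 58+3 = 61
m=6,p=4: 6>4, res = 61+2 = 63
m=6,p=5: 6>5, res = 63+1 = 64
m=6,p=6: not 6>6, res = 64+2 = 66
m=6,p=7: not 6>7, res = 66+2 = 68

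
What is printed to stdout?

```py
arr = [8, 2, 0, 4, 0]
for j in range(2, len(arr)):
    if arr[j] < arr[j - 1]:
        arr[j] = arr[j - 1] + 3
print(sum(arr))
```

34

j=2: 0<2, arr[2] = 2+3 = 5 → [8, 2, 5, 4, 0]
j=3: 4<5, arr[3] = 5+3 = 8 → [8, 2, 5, 8, 0]
j=4: 0<8, arr[4] = 8+3 = 11 → [8, 2, 5, 8, 11]
sum = 34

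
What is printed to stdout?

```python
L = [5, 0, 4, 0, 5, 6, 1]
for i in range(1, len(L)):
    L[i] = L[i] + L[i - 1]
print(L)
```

i=1: L[1] = 0+5 = 5 → [5, 5, 4, 0, 5, 6, 1]
i=2: L[2] = 4+5 = 9 → [5, 5, 9, 0, 5, 6, 1]
i=3: L[3] = 0+9 = 9 → [5, 5, 9, 9, 5, 6, 1]
i=4: L[4] = 5+9 = 14 → [5, 5, 9, 9, 14, 6, 1]
i=5: L[5] = 6+14 = 20 → [5, 5, 9, 9, 14, 20, 1]
i=6: L[6] = 1+20 = 21 → [5, 5, 9, 9, 14, 20, 21]

[5, 5, 9, 9, 14, 20, 21]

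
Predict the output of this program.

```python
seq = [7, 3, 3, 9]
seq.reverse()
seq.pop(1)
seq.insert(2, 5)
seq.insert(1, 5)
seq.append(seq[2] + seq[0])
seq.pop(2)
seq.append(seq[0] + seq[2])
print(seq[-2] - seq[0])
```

3

reverse → [9, 3, 3, 7]
pop(1) removes 3 → [9, 3, 7]
insert 5 at 2 → [9, 3, 5, 7]
insert 5 at 1 → [9, 5, 3, 5, 7]
append seq[2]+seq[0] = 3+9 = 12 → [9, 5, 3, 5, 7, 12]
pop(2) removes 3 → [9, 5, 5, 7, 12]
append seq[0]+seq[2] = 9+5 = 14 → [9, 5, 5, 7, 12, 14]
seq[-2]-seq[0] = 12-9 = 3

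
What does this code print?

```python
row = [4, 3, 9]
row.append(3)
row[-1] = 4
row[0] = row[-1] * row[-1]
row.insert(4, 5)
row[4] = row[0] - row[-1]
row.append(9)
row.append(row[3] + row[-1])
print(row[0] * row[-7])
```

append 3 → [4, 3, 9, 3]
row[-1] = 4 → [4, 3, 9, 4]
row[0] = row[-1]*row[-1] = 4*4 = 16 → [16, 3, 9, 4]
insert 5 at 4 → [16, 3, 9, 4, 5]
row[4] = row[0]-row[-1] = 16-5 = 11 → [16, 3, 9, 4, 11]
append 9 → [16, 3, 9, 4, 11, 9]
append row[3]+row[-1] = 4+9 = 13 → [16, 3, 9, 4, 11, 9, 13]
row[0]*row[-7] = 16*16 = 256

256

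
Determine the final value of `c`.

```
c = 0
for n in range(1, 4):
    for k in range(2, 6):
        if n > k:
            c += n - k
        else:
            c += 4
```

n=1,k=2: not 1>2, c = 0+4 = 4
n=1,k=3: not 1>3, c = 4+4 = 8
n=1,k=4: not 1>4, c = 8+4 = 12
n=1,k=5: not 1>5, c = 12+4 = 16
n=2,k=2: not 2>2, c = 16+4 = 20
n=2,k=3: not 2>3, c = 20+4 = 24
n=2,k=4: not 2>4, c = 24+4 = 28
n=2,k=5: not 2>5, c = 28+4 = 32
n=3,k=2: 3>2, c = 32+1 = 33
n=3,k=3: not 3>3, c = 33+4 = 37
n=3,k=4: not 3>4, c = 37+4 = 41
n=3,k=5: not 3>5, c = 41+4 = 45

45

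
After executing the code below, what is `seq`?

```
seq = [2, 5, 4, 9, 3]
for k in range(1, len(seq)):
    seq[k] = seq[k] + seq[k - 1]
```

k=1: seq[1] = 5+2 = 7 → [2, 7, 4, 9, 3]
k=2: seq[2] = 4+7 = 11 → [2, 7, 11, 9, 3]
k=3: seq[3] = 9+11 = 20 → [2, 7, 11, 20, 3]
k=4: seq[4] = 3+20 = 23 → [2, 7, 11, 20, 23]

[2, 7, 11, 20, 23]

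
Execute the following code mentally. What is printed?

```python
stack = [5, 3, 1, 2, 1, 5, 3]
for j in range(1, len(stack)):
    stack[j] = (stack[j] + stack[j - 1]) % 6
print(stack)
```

j=1: stack[1] = (3+5)%6 = 2 → [5, 2, 1, 2, 1, 5, 3]
j=2: stack[2] = (1+2)%6 = 3 → [5, 2, 3, 2, 1, 5, 3]
j=3: stack[3] = (2+3)%6 = 5 → [5, 2, 3, 5, 1, 5, 3]
j=4: stack[4] = (1+5)%6 = 0 → [5, 2, 3, 5, 0, 5, 3]
j=5: stack[5] = (5+0)%6 = 5 → [5, 2, 3, 5, 0, 5, 3]
j=6: stack[6] = (3+5)%6 = 2 → [5, 2, 3, 5, 0, 5, 2]

[5, 2, 3, 5, 0, 5, 2]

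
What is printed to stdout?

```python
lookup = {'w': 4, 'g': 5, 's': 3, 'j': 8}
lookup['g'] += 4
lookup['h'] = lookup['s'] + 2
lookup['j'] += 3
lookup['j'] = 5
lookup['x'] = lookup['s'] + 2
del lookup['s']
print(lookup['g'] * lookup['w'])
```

36

lookup['g'] = 5+4 = 9 → {'w': 4, 'g': 9, 's': 3, 'j': 8}
lookup['h'] = lookup['s']+2 = 5 → {'w': 4, 'g': 9, 's': 3, 'j': 8, 'h': 5}
lookup['j'] = 8+3 = 11 → {'w': 4, 'g': 9, 's': 3, 'j': 11, 'h': 5}
lookup['j'] = 5 → {'w': 4, 'g': 9, 's': 3, 'j': 5, 'h': 5}
lookup['x'] = lookup['s']+2 = 5 → {'w': 4, 'g': 9, 's': 3, 'j': 5, 'h': 5, 'x': 5}
del 's' → {'w': 4, 'g': 9, 'j': 5, 'h': 5, 'x': 5}
lookup['g']*lookup['w'] = 9*4 = 36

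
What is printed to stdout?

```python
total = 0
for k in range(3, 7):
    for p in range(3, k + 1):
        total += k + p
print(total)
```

k=3,p=3: total = 0+6 = 6
k=4,p=3: total = 6+7 = 13
k=4,p=4: total = 13+8 = 21
k=5,p=3: total = 21+8 = 29
k=5,p=4: total = 29+9 = 38
k=5,p=5: total = 38+10 = 48
k=6,p=3: total = 48+9 = 57
k=6,p=4: total = 57+10 = 67
k=6,p=5: total = 67+11 = 78
k=6,p=6: total = 78+12 = 90

90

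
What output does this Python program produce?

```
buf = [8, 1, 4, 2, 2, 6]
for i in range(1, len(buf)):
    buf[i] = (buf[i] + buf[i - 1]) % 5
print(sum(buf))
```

20

i=1: buf[1] = (1+8)%5 = 4 → [8, 4, 4, 2, 2, 6]
i=2: buf[2] = (4+4)%5 = 3 → [8, 4, 3, 2, 2, 6]
i=3: buf[3] = (2+3)%5 = 0 → [8, 4, 3, 0, 2, 6]
i=4: buf[4] = (2+0)%5 = 2 → [8, 4, 3, 0, 2, 6]
i=5: buf[5] = (6+2)%5 = 3 → [8, 4, 3, 0, 2, 3]
sum = 20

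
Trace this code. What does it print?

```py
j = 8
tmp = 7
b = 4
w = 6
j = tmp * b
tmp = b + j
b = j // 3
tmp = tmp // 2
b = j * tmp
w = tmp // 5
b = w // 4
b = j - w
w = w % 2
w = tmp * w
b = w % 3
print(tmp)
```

16

j = 7*4 = 28
tmp = 4+28 = 32
b = 28//3 = 9
tmp = 32//2 = 16
b = 28*16 = 448
w = 16//5 = 3
b = 3//4 = 0
b = 28-3 = 25
w = 3%2 = 1
w = 16*1 = 16
b = 16%3 = 1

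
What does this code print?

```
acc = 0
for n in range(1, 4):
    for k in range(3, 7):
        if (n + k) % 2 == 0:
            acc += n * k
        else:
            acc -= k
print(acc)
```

n=1,k=3: even sum, acc = 0+3 = 3
n=1,k=4: odd sum, acc = 3-4 = -1
n=1,k=5: even sum, acc = (-1)+5 = 4
n=1,k=6: odd sum, acc = 4-6 = -2
n=2,k=3: odd sum, acc = (-2)-3 = -5
n=2,k=4: even sum, acc = (-5)+8 = 3
n=2,k=5: odd sum, acc = 3-5 = -2
n=2,k=6: even sum, acc = (-2)+12 = 10
n=3,k=3: even sum, acc = 10+9 = 19
n=3,k=4: odd sum, acc = 19-4 = 15
n=3,k=5: even sum, acc = 15+15 = 30
n=3,k=6: odd sum, acc = 30-6 = 24

24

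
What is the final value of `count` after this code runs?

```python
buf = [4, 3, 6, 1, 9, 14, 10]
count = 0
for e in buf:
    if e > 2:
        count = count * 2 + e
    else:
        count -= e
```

290

e=4: >2, count = 0*2+4 = 4
e=3: >2, count = 4*2+3 = 11
e=6: >2, count = 11*2+6 = 28
e=1: not >2, count = 28-1 = 27
e=9: >2, count = 27*2+9 = 63
e=14: >2, count = 63*2+14 = 140
e=10: >2, count = 140*2+10 = 290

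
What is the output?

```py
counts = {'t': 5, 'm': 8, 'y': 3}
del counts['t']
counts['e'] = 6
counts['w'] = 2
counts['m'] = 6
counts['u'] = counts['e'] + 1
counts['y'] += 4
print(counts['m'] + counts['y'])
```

del 't' → {'m': 8, 'y': 3}
counts['e'] = 6 → {'m': 8, 'y': 3, 'e': 6}
counts['w'] = 2 → {'m': 8, 'y': 3, 'e': 6, 'w': 2}
counts['m'] = 6 → {'m': 6, 'y': 3, 'e': 6, 'w': 2}
counts['u'] = counts['e']+1 = 7 → {'m': 6, 'y': 3, 'e': 6, 'w': 2, 'u': 7}
counts['y'] = 3+4 = 7 → {'m': 6, 'y': 7, 'e': 6, 'w': 2, 'u': 7}
counts['m']+counts['y'] = 6+7 = 13

13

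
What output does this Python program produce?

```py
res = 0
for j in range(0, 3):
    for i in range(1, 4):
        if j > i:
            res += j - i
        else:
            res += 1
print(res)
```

9

j=0,i=1: not 0>1, res = 0+1 = 1
j=0,i=2: not 0>2, res = 1+1 = 2
j=0,i=3: not 0>3, res = 2+1 = 3
j=1,i=1: not 1>1, res = 3+1 = 4
j=1,i=2: not 1>2, res = 4+1 = 5
j=1,i=3: not 1>3, res = 5+1 = 6
j=2,i=1: 2>1, res = 6+1 = 7
j=2,i=2: not 2>2, res = 7+1 = 8
j=2,i=3: not 2>3, res = 8+1 = 9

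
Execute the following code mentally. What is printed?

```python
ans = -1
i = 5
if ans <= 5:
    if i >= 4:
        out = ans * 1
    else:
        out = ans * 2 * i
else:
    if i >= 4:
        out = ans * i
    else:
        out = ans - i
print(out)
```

ans=-1, i=5
ans <= 5 is True; i >= 4 is True
→ out = ans * 1 = -1

-1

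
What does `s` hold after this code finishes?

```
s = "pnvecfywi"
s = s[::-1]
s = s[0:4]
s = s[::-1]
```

'fywi'

reverse → 'iwyfcevnp'
slice [0:4] → 'iwyf'
reverse → 'fywi'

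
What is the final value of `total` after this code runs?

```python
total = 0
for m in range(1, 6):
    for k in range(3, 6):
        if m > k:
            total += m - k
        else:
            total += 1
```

16

m=1,k=3: not 1>3, total = 0+1 = 1
m=1,k=4: not 1>4, total = 1+1 = 2
m=1,k=5: not 1>5, total = 2+1 = 3
m=2,k=3: not 2>3, total = 3+1 = 4
m=2,k=4: not 2>4, total = 4+1 = 5
m=2,k=5: not 2>5, total = 5+1 = 6
m=3,k=3: not 3>3, total = 6+1 = 7
m=3,k=4: not 3>4, total = 7+1 = 8
m=3,k=5: not 3>5, total = 8+1 = 9
m=4,k=3: 4>3, total = 9+1 = 10
m=4,k=4: not 4>4, total = 10+1 = 11
m=4,k=5: not 4>5, total = 11+1 = 12
m=5,k=3: 5>3, total = 12+2 = 14
m=5,k=4: 5>4, total = 14+1 = 15
m=5,k=5: not 5>5, total = 15+1 = 16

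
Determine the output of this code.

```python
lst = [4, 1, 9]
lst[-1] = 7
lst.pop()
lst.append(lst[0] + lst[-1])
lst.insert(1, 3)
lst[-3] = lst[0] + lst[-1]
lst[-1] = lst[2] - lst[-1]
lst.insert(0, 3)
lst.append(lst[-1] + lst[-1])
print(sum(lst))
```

lst[-1] = 7 → [4, 1, 7]
pop() removes 7 → [4, 1]
append lst[0]+lst[-1] = 4+1 = 5 → [4, 1, 5]
insert 3 at 1 → [4, 3, 1, 5]
lst[-3] = lst[0]+lst[-1] = 4+5 = 9 → [4, 9, 1, 5]
lst[-1] = lst[2]-lst[-1] = 1-5 = -4 → [4, 9, 1, -4]
insert 3 at 0 → [3, 4, 9, 1, -4]
append lst[-1]+lst[-1] = (-4)+(-4) = -8 → [3, 4, 9, 1, -4, -8]
sum = 5

5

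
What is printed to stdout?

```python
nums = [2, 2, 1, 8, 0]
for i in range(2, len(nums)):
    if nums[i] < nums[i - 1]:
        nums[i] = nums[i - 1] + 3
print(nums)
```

[2, 2, 5, 8, 11]

i=2: 1<2, nums[2] = 2+3 = 5 → [2, 2, 5, 8, 0]
i=3: 8>=5, unchanged → [2, 2, 5, 8, 0]
i=4: 0<8, nums[4] = 8+3 = 11 → [2, 2, 5, 8, 11]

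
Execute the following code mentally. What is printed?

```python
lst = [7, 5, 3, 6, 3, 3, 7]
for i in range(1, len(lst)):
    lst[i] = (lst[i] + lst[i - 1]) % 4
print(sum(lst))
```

16

i=1: lst[1] = (5+7)%4 = 0 → [7, 0, 3, 6, 3, 3, 7]
i=2: lst[2] = (3+0)%4 = 3 → [7, 0, 3, 6, 3, 3, 7]
i=3: lst[3] = (6+3)%4 = 1 → [7, 0, 3, 1, 3, 3, 7]
i=4: lst[4] = (3+1)%4 = 0 → [7, 0, 3, 1, 0, 3, 7]
i=5: lst[5] = (3+0)%4 = 3 → [7, 0, 3, 1, 0, 3, 7]
i=6: lst[6] = (7+3)%4 = 2 → [7, 0, 3, 1, 0, 3, 2]
sum = 16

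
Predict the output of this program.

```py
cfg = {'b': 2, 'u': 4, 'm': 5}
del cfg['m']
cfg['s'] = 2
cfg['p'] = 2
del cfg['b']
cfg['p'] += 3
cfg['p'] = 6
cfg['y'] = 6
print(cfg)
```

del 'm' → {'b': 2, 'u': 4}
cfg['s'] = 2 → {'b': 2, 'u': 4, 's': 2}
cfg['p'] = 2 → {'b': 2, 'u': 4, 's': 2, 'p': 2}
del 'b' → {'u': 4, 's': 2, 'p': 2}
cfg['p'] = 2+3 = 5 → {'u': 4, 's': 2, 'p': 5}
cfg['p'] = 6 → {'u': 4, 's': 2, 'p': 6}
cfg['y'] = 6 → {'u': 4, 's': 2, 'p': 6, 'y': 6}

{'u': 4, 's': 2, 'p': 6, 'y': 6}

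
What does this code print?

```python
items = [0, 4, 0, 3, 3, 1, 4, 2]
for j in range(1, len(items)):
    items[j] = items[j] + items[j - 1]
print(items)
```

j=1: items[1] = 4+0 = 4 → [0, 4, 0, 3, 3, 1, 4, 2]
j=2: items[2] = 0+4 = 4 → [0, 4, 4, 3, 3, 1, 4, 2]
j=3: items[3] = 3+4 = 7 → [0, 4, 4, 7, 3, 1, 4, 2]
j=4: items[4] = 3+7 = 10 → [0, 4, 4, 7, 10, 1, 4, 2]
j=5: items[5] = 1+10 = 11 → [0, 4, 4, 7, 10, 11, 4, 2]
j=6: items[6] = 4+11 = 15 → [0, 4, 4, 7, 10, 11, 15, 2]
j=7: items[7] = 2+15 = 17 → [0, 4, 4, 7, 10, 11, 15, 17]

[0, 4, 4, 7, 10, 11, 15, 17]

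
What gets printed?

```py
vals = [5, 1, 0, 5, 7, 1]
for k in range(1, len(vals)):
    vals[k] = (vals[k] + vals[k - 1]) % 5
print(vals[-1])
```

k=1: vals[1] = (1+5)%5 = 1 → [5, 1, 0, 5, 7, 1]
k=2: vals[2] = (0+1)%5 = 1 → [5, 1, 1, 5, 7, 1]
k=3: vals[3] = (5+1)%5 = 1 → [5, 1, 1, 1, 7, 1]
k=4: vals[4] = (7+1)%5 = 3 → [5, 1, 1, 1, 3, 1]
k=5: vals[5] = (1+3)%5 = 4 → [5, 1, 1, 1, 3, 4]

4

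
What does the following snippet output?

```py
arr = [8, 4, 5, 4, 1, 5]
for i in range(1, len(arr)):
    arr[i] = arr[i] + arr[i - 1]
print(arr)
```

[8, 12, 17, 21, 22, 27]

i=1: arr[1] = 4+8 = 12 → [8, 12, 5, 4, 1, 5]
i=2: arr[2] = 5+12 = 17 → [8, 12, 17, 4, 1, 5]
i=3: arr[3] = 4+17 = 21 → [8, 12, 17, 21, 1, 5]
i=4: arr[4] = 1+21 = 22 → [8, 12, 17, 21, 22, 5]
i=5: arr[5] = 5+22 = 27 → [8, 12, 17, 21, 22, 27]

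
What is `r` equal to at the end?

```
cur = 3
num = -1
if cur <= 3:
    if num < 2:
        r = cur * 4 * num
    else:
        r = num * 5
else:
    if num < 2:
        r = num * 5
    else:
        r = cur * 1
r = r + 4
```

-8

cur=3, num=-1
cur <= 3 is True; num < 2 is True
→ r = cur * 4 * num = -12
r = (-12)+4 = -8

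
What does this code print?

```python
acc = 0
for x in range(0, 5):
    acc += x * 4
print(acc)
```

40

x=0: acc = 0+0*4 = 0
x=1: acc = 0+1*4 = 4
x=2: acc = 4+2*4 = 12
x=3: acc = 12+3*4 = 24
x=4: acc = 24+4*4 = 40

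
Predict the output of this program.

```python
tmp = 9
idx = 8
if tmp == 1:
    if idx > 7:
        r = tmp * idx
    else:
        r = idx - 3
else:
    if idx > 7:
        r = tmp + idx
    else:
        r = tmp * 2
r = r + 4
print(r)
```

21

tmp=9, idx=8
tmp == 1 is False; idx > 7 is True
→ r = tmp + idx = 17
r = 17+4 = 21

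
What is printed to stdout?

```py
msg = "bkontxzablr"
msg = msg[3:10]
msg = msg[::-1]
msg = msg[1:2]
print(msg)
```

b

slice [3:10] → 'ntxzabl'
reverse → 'lbazxtn'
slice [1:2] → 'b'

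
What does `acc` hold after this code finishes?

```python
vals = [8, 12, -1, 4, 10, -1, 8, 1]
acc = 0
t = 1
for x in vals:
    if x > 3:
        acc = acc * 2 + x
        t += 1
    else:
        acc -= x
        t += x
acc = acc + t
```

x=8: >3, acc = 0*2+8 = 8; t=2
x=12: >3, acc = 8*2+12 = 28; t=3
x=-1: not >3, acc = 28-(-1) = 29; t=2
x=4: >3, acc = 29*2+4 = 62; t=3
x=10: >3, acc = 62*2+10 = 134; t=4
x=-1: not >3, acc = 134-(-1) = 135; t=3
x=8: >3, acc = 135*2+8 = 278; t=4
x=1: not >3, acc = 278-1 = 277; t=5
acc+t = 277+5 = 282

282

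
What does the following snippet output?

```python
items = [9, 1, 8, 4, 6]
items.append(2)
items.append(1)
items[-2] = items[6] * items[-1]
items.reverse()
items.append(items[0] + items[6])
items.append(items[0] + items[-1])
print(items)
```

[1, 1, 6, 4, 8, 1, 9, 10, 11]

append 2 → [9, 1, 8, 4, 6, 2]
append 1 → [9, 1, 8, 4, 6, 2, 1]
items[-2] = items[6]*items[-1] = 1*1 = 1 → [9, 1, 8, 4, 6, 1, 1]
reverse → [1, 1, 6, 4, 8, 1, 9]
append items[0]+items[6] = 1+9 = 10 → [1, 1, 6, 4, 8, 1, 9, 10]
append items[0]+items[-1] = 1+10 = 11 → [1, 1, 6, 4, 8, 1, 9, 10, 11]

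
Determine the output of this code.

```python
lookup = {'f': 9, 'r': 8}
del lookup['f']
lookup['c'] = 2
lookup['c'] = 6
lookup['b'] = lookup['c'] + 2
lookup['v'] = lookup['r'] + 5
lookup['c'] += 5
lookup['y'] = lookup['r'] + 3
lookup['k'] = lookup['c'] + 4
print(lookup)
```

{'r': 8, 'c': 11, 'b': 8, 'v': 13, 'y': 11, 'k': 15}

del 'f' → {'r': 8}
lookup['c'] = 2 → {'r': 8, 'c': 2}
lookup['c'] = 6 → {'r': 8, 'c': 6}
lookup['b'] = lookup['c']+2 = 8 → {'r': 8, 'c': 6, 'b': 8}
lookup['v'] = lookup['r']+5 = 13 → {'r': 8, 'c': 6, 'b': 8, 'v': 13}
lookup['c'] = 6+5 = 11 → {'r': 8, 'c': 11, 'b': 8, 'v': 13}
lookup['y'] = lookup['r']+3 = 11 → {'r': 8, 'c': 11, 'b': 8, 'v': 13, 'y': 11}
lookup['k'] = lookup['c']+4 = 15 → {'r': 8, 'c': 11, 'b': 8, 'v': 13, 'y': 11, 'k': 15}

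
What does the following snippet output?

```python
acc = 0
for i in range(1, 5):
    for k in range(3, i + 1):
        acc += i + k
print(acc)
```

i=3,k=3: acc = 0+6 = 6
i=4,k=3: acc = 6+7 = 13
i=4,k=4: acc = 13+8 = 21

21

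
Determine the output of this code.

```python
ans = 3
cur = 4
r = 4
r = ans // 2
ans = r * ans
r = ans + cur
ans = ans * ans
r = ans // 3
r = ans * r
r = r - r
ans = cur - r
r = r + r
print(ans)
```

4

r = 3//2 = 1
ans = 1*3 = 3
r = 3+4 = 7
ans = 3*3 = 9
r = 9//3 = 3
r = 9*3 = 27
r = 27-27 = 0
ans = 4-0 = 4
r = 0+0 = 0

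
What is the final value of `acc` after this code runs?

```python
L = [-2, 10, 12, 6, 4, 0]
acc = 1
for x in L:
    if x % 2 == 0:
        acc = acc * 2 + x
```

288

x=-2: even, acc = 1*2+(-2) = 0
x=10: even, acc = 0*2+10 = 10
x=12: even, acc = 10*2+12 = 32
x=6: even, acc = 32*2+6 = 70
x=4: even, acc = 70*2+4 = 144
x=0: even, acc = 144*2+0 = 288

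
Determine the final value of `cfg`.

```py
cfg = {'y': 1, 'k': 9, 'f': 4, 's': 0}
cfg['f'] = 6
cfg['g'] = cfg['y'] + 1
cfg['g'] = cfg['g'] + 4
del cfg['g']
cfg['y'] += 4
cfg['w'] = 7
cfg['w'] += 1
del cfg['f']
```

cfg['f'] = 6 → {'y': 1, 'k': 9, 'f': 6, 's': 0}
cfg['g'] = cfg['y']+1 = 2 → {'y': 1, 'k': 9, 'f': 6, 's': 0, 'g': 2}
cfg['g'] = cfg['g']+4 = 6 → {'y': 1, 'k': 9, 'f': 6, 's': 0, 'g': 6}
del 'g' → {'y': 1, 'k': 9, 'f': 6, 's': 0}
cfg['y'] = 1+4 = 5 → {'y': 5, 'k': 9, 'f': 6, 's': 0}
cfg['w'] = 7 → {'y': 5, 'k': 9, 'f': 6, 's': 0, 'w': 7}
cfg['w'] = 7+1 = 8 → {'y': 5, 'k': 9, 'f': 6, 's': 0, 'w': 8}
del 'f' → {'y': 5, 'k': 9, 's': 0, 'w': 8}

{'y': 5, 'k': 9, 's': 0, 'w': 8}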